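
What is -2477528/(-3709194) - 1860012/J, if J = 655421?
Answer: -2637660735520/1215541820337 ≈ -2.1699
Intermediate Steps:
-2477528/(-3709194) - 1860012/J = -2477528/(-3709194) - 1860012/655421 = -2477528*(-1/3709194) - 1860012*1/655421 = 1238764/1854597 - 1860012/655421 = -2637660735520/1215541820337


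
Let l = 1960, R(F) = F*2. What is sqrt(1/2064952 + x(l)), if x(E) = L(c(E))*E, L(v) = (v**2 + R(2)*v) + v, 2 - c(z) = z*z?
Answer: sqrt(30834667509674321898532897678)/1032476 ≈ 1.7007e+8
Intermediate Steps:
R(F) = 2*F
c(z) = 2 - z**2 (c(z) = 2 - z*z = 2 - z**2)
L(v) = v**2 + 5*v (L(v) = (v**2 + (2*2)*v) + v = (v**2 + 4*v) + v = v**2 + 5*v)
x(E) = E*(2 - E**2)*(7 - E**2) (x(E) = ((2 - E**2)*(5 + (2 - E**2)))*E = ((2 - E**2)*(7 - E**2))*E = E*(2 - E**2)*(7 - E**2))
sqrt(1/2064952 + x(l)) = sqrt(1/2064952 + 1960*(-7 + 1960**2)*(-2 + 1960**2)) = sqrt(1/2064952 + 1960*(-7 + 3841600)*(-2 + 3841600)) = sqrt(1/2064952 + 1960*3841593*3841598) = sqrt(1/2064952 + 28925397731803440) = sqrt(59729557897082977034881/2064952) = sqrt(30834667509674321898532897678)/1032476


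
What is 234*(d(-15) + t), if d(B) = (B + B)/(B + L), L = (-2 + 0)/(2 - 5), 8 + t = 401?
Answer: 3975426/43 ≈ 92452.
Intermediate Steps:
t = 393 (t = -8 + 401 = 393)
L = 2/3 (L = -2/(-3) = -2*(-1/3) = 2/3 ≈ 0.66667)
d(B) = 2*B/(2/3 + B) (d(B) = (B + B)/(B + 2/3) = (2*B)/(2/3 + B) = 2*B/(2/3 + B))
234*(d(-15) + t) = 234*(6*(-15)/(2 + 3*(-15)) + 393) = 234*(6*(-15)/(2 - 45) + 393) = 234*(6*(-15)/(-43) + 393) = 234*(6*(-15)*(-1/43) + 393) = 234*(90/43 + 393) = 234*(16989/43) = 3975426/43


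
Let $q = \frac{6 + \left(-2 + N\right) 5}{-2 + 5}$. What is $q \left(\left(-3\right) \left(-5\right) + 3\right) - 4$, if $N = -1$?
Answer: $-58$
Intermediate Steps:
$q = -3$ ($q = \frac{6 + \left(-2 - 1\right) 5}{-2 + 5} = \frac{6 - 15}{3} = \left(6 - 15\right) \frac{1}{3} = \left(-9\right) \frac{1}{3} = -3$)
$q \left(\left(-3\right) \left(-5\right) + 3\right) - 4 = - 3 \left(\left(-3\right) \left(-5\right) + 3\right) - 4 = - 3 \left(15 + 3\right) - 4 = \left(-3\right) 18 - 4 = -54 - 4 = -58$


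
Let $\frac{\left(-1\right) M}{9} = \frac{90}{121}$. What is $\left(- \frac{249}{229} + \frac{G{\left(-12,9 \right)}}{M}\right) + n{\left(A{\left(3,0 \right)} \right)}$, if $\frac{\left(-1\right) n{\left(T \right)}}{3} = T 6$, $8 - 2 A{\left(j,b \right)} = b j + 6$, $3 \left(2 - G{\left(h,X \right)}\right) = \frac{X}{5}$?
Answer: $- \frac{17896513}{927450} \approx -19.296$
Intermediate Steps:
$G{\left(h,X \right)} = 2 - \frac{X}{15}$ ($G{\left(h,X \right)} = 2 - \frac{X \frac{1}{5}}{3} = 2 - \frac{\frac{1}{5} X}{3} = 2 - \frac{X}{15}$)
$A{\left(j,b \right)} = 1 - \frac{b j}{2}$ ($A{\left(j,b \right)} = 4 - \frac{b j + 6}{2} = 4 - \frac{6 + b j}{2} = 4 - \left(3 + \frac{b j}{2}\right) = 1 - \frac{b j}{2}$)
$M = - \frac{810}{121}$ ($M = - 9 \cdot \frac{90}{121} = - 9 \cdot 90 \cdot \frac{1}{121} = \left(-9\right) \frac{90}{121} = - \frac{810}{121} \approx -6.6942$)
$n{\left(T \right)} = - 18 T$ ($n{\left(T \right)} = - 3 T 6 = - 3 \cdot 6 T = - 18 T$)
$\left(- \frac{249}{229} + \frac{G{\left(-12,9 \right)}}{M}\right) + n{\left(A{\left(3,0 \right)} \right)} = \left(- \frac{249}{229} + \frac{2 - \frac{3}{5}}{- \frac{810}{121}}\right) - 18 \left(1 - 0 \cdot 3\right) = \left(\left(-249\right) \frac{1}{229} + \left(2 - \frac{3}{5}\right) \left(- \frac{121}{810}\right)\right) - 18 \left(1 + 0\right) = \left(- \frac{249}{229} + \frac{7}{5} \left(- \frac{121}{810}\right)\right) - 18 = \left(- \frac{249}{229} - \frac{847}{4050}\right) - 18 = - \frac{1202413}{927450} - 18 = - \frac{17896513}{927450}$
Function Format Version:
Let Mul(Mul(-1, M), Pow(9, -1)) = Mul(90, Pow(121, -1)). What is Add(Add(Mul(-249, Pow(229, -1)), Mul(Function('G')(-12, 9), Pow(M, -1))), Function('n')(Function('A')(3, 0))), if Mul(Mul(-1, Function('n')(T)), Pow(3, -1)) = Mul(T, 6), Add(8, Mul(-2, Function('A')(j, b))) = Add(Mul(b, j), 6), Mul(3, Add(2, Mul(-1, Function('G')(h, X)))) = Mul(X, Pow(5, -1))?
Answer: Rational(-17896513, 927450) ≈ -19.296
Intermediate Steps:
Function('G')(h, X) = Add(2, Mul(Rational(-1, 15), X)) (Function('G')(h, X) = Add(2, Mul(Rational(-1, 3), Mul(X, Pow(5, -1)))) = Add(2, Mul(Rational(-1, 3), Mul(X, Rational(1, 5)))) = Add(2, Mul(Rational(-1, 3), Mul(Rational(1, 5), X))) = Add(2, Mul(Rational(-1, 15), X)))
Function('A')(j, b) = Add(1, Mul(Rational(-1, 2), b, j)) (Function('A')(j, b) = Add(4, Mul(Rational(-1, 2), Add(Mul(b, j), 6))) = Add(4, Mul(Rational(-1, 2), Add(6, Mul(b, j)))) = Add(4, Add(-3, Mul(Rational(-1, 2), b, j))) = Add(1, Mul(Rational(-1, 2), b, j)))
M = Rational(-810, 121) (M = Mul(-9, Mul(90, Pow(121, -1))) = Mul(-9, Mul(90, Rational(1, 121))) = Mul(-9, Rational(90, 121)) = Rational(-810, 121) ≈ -6.6942)
Function('n')(T) = Mul(-18, T) (Function('n')(T) = Mul(-3, Mul(T, 6)) = Mul(-3, Mul(6, T)) = Mul(-18, T))
Add(Add(Mul(-249, Pow(229, -1)), Mul(Function('G')(-12, 9), Pow(M, -1))), Function('n')(Function('A')(3, 0))) = Add(Add(Mul(-249, Pow(229, -1)), Mul(Add(2, Mul(Rational(-1, 15), 9)), Pow(Rational(-810, 121), -1))), Mul(-18, Add(1, Mul(Rational(-1, 2), 0, 3)))) = Add(Add(Mul(-249, Rational(1, 229)), Mul(Add(2, Rational(-3, 5)), Rational(-121, 810))), Mul(-18, Add(1, 0))) = Add(Add(Rational(-249, 229), Mul(Rational(7, 5), Rational(-121, 810))), Mul(-18, 1)) = Add(Add(Rational(-249, 229), Rational(-847, 4050)), -18) = Add(Rational(-1202413, 927450), -18) = Rational(-17896513, 927450)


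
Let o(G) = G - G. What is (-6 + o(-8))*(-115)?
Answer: 690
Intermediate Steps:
o(G) = 0
(-6 + o(-8))*(-115) = (-6 + 0)*(-115) = -6*(-115) = 690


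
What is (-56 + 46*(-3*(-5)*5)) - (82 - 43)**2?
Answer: 1873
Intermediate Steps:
(-56 + 46*(-3*(-5)*5)) - (82 - 43)**2 = (-56 + 46*(15*5)) - 1*39**2 = (-56 + 46*75) - 1*1521 = (-56 + 3450) - 1521 = 3394 - 1521 = 1873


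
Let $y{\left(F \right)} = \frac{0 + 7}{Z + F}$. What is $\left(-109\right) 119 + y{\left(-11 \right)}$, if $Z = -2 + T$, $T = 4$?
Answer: $- \frac{116746}{9} \approx -12972.0$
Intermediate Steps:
$Z = 2$ ($Z = -2 + 4 = 2$)
$y{\left(F \right)} = \frac{7}{2 + F}$ ($y{\left(F \right)} = \frac{0 + 7}{2 + F} = \frac{7}{2 + F}$)
$\left(-109\right) 119 + y{\left(-11 \right)} = \left(-109\right) 119 + \frac{7}{2 - 11} = -12971 + \frac{7}{-9} = -12971 + 7 \left(- \frac{1}{9}\right) = -12971 - \frac{7}{9} = - \frac{116746}{9}$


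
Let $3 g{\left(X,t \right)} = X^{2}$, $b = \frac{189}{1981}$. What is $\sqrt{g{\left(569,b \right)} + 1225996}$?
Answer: $\frac{\sqrt{12005247}}{3} \approx 1155.0$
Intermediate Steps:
$b = \frac{27}{283}$ ($b = 189 \cdot \frac{1}{1981} = \frac{27}{283} \approx 0.095406$)
$g{\left(X,t \right)} = \frac{X^{2}}{3}$
$\sqrt{g{\left(569,b \right)} + 1225996} = \sqrt{\frac{569^{2}}{3} + 1225996} = \sqrt{\frac{1}{3} \cdot 323761 + 1225996} = \sqrt{\frac{323761}{3} + 1225996} = \sqrt{\frac{4001749}{3}} = \frac{\sqrt{12005247}}{3}$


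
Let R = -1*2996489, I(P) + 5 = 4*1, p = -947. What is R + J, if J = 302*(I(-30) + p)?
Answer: -3282785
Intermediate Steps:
I(P) = -1 (I(P) = -5 + 4*1 = -5 + 4 = -1)
J = -286296 (J = 302*(-1 - 947) = 302*(-948) = -286296)
R = -2996489
R + J = -2996489 - 286296 = -3282785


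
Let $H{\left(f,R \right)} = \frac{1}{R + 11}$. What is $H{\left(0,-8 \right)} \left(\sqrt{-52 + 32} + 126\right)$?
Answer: $42 + \frac{2 i \sqrt{5}}{3} \approx 42.0 + 1.4907 i$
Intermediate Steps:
$H{\left(f,R \right)} = \frac{1}{11 + R}$
$H{\left(0,-8 \right)} \left(\sqrt{-52 + 32} + 126\right) = \frac{\sqrt{-52 + 32} + 126}{11 - 8} = \frac{\sqrt{-20} + 126}{3} = \frac{2 i \sqrt{5} + 126}{3} = \frac{126 + 2 i \sqrt{5}}{3} = 42 + \frac{2 i \sqrt{5}}{3}$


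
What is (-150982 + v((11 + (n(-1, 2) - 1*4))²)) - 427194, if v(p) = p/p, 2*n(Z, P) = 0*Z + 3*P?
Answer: -578175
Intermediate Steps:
n(Z, P) = 3*P/2 (n(Z, P) = (0*Z + 3*P)/2 = (0 + 3*P)/2 = (3*P)/2 = 3*P/2)
v(p) = 1
(-150982 + v((11 + (n(-1, 2) - 1*4))²)) - 427194 = (-150982 + 1) - 427194 = -150981 - 427194 = -578175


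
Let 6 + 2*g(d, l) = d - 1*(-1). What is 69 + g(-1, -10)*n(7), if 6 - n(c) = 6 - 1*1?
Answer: 66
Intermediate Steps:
g(d, l) = -5/2 + d/2 (g(d, l) = -3 + (d - 1*(-1))/2 = -3 + (d + 1)/2 = -3 + (1 + d)/2 = -3 + (1/2 + d/2) = -5/2 + d/2)
n(c) = 1 (n(c) = 6 - (6 - 1*1) = 6 - (6 - 1) = 6 - 1*5 = 6 - 5 = 1)
69 + g(-1, -10)*n(7) = 69 + (-5/2 + (1/2)*(-1))*1 = 69 + (-5/2 - 1/2)*1 = 69 - 3*1 = 69 - 3 = 66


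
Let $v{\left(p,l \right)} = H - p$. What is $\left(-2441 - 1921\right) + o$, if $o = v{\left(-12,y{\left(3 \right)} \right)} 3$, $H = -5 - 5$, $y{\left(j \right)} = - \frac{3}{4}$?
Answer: $-4356$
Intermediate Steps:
$y{\left(j \right)} = - \frac{3}{4}$ ($y{\left(j \right)} = \left(-3\right) \frac{1}{4} = - \frac{3}{4}$)
$H = -10$ ($H = -5 - 5 = -10$)
$v{\left(p,l \right)} = -10 - p$
$o = 6$ ($o = \left(-10 - -12\right) 3 = \left(-10 + 12\right) 3 = 2 \cdot 3 = 6$)
$\left(-2441 - 1921\right) + o = \left(-2441 - 1921\right) + 6 = -4362 + 6 = -4356$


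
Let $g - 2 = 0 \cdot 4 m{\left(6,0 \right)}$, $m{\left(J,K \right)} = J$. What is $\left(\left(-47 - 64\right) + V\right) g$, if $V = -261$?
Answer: $-744$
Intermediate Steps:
$g = 2$ ($g = 2 + 0 \cdot 4 \cdot 6 = 2 + 0 \cdot 6 = 2 + 0 = 2$)
$\left(\left(-47 - 64\right) + V\right) g = \left(\left(-47 - 64\right) - 261\right) 2 = \left(-111 - 261\right) 2 = \left(-372\right) 2 = -744$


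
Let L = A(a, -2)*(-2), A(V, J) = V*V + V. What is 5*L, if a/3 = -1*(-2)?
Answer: -420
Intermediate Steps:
a = 6 (a = 3*(-1*(-2)) = 3*2 = 6)
A(V, J) = V + V² (A(V, J) = V² + V = V + V²)
L = -84 (L = (6*(1 + 6))*(-2) = (6*7)*(-2) = 42*(-2) = -84)
5*L = 5*(-84) = -420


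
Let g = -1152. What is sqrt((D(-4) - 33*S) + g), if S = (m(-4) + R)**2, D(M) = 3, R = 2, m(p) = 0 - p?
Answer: I*sqrt(2337) ≈ 48.343*I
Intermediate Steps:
m(p) = -p
S = 36 (S = (-1*(-4) + 2)**2 = (4 + 2)**2 = 6**2 = 36)
sqrt((D(-4) - 33*S) + g) = sqrt((3 - 33*36) - 1152) = sqrt((3 - 1188) - 1152) = sqrt(-1185 - 1152) = sqrt(-2337) = I*sqrt(2337)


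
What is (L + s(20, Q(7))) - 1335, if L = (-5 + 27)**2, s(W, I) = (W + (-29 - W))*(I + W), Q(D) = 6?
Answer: -1605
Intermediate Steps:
s(W, I) = -29*I - 29*W (s(W, I) = -29*(I + W) = -29*I - 29*W)
L = 484 (L = 22**2 = 484)
(L + s(20, Q(7))) - 1335 = (484 + (-29*6 - 29*20)) - 1335 = (484 + (-174 - 580)) - 1335 = (484 - 754) - 1335 = -270 - 1335 = -1605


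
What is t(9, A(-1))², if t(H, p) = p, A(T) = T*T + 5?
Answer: 36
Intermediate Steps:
A(T) = 5 + T² (A(T) = T² + 5 = 5 + T²)
t(9, A(-1))² = (5 + (-1)²)² = (5 + 1)² = 6² = 36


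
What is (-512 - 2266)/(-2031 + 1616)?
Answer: 2778/415 ≈ 6.6940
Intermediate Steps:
(-512 - 2266)/(-2031 + 1616) = -2778/(-415) = -2778*(-1/415) = 2778/415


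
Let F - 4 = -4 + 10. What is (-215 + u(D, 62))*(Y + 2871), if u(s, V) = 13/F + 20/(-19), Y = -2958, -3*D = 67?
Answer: 3549861/190 ≈ 18683.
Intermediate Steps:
D = -67/3 (D = -1/3*67 = -67/3 ≈ -22.333)
F = 10 (F = 4 + (-4 + 10) = 4 + 6 = 10)
u(s, V) = 47/190 (u(s, V) = 13/10 + 20/(-19) = 13*(1/10) + 20*(-1/19) = 13/10 - 20/19 = 47/190)
(-215 + u(D, 62))*(Y + 2871) = (-215 + 47/190)*(-2958 + 2871) = -40803/190*(-87) = 3549861/190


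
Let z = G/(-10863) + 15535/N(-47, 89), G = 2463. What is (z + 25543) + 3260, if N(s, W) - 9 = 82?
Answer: 734390989/25347 ≈ 28974.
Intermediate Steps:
N(s, W) = 91 (N(s, W) = 9 + 82 = 91)
z = 4321348/25347 (z = 2463/(-10863) + 15535/91 = 2463*(-1/10863) + 15535*(1/91) = -821/3621 + 1195/7 = 4321348/25347 ≈ 170.49)
(z + 25543) + 3260 = (4321348/25347 + 25543) + 3260 = 651759769/25347 + 3260 = 734390989/25347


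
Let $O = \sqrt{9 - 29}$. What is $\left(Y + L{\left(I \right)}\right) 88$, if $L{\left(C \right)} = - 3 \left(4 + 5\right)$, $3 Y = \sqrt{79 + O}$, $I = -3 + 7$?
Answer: $-2376 + \frac{88 \sqrt{79 + 2 i \sqrt{5}}}{3} \approx -2115.2 + 7.3766 i$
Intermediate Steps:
$O = 2 i \sqrt{5}$ ($O = \sqrt{-20} = 2 i \sqrt{5} \approx 4.4721 i$)
$I = 4$
$Y = \frac{\sqrt{79 + 2 i \sqrt{5}}}{3} \approx 2.9639 + 0.083826 i$
$L{\left(C \right)} = -27$ ($L{\left(C \right)} = \left(-3\right) 9 = -27$)
$\left(Y + L{\left(I \right)}\right) 88 = \left(\frac{\sqrt{79 + 2 i \sqrt{5}}}{3} - 27\right) 88 = \left(-27 + \frac{\sqrt{79 + 2 i \sqrt{5}}}{3}\right) 88 = -2376 + \frac{88 \sqrt{79 + 2 i \sqrt{5}}}{3}$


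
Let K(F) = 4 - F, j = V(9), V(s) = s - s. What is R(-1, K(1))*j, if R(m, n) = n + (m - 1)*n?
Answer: 0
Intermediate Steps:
V(s) = 0
j = 0
R(m, n) = n + n*(-1 + m) (R(m, n) = n + (-1 + m)*n = n + n*(-1 + m))
R(-1, K(1))*j = -(4 - 1*1)*0 = -(4 - 1)*0 = -1*3*0 = -3*0 = 0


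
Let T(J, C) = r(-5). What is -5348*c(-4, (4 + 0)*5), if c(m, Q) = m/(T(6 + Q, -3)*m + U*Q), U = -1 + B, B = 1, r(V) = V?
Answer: 5348/5 ≈ 1069.6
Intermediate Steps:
T(J, C) = -5
U = 0 (U = -1 + 1 = 0)
c(m, Q) = -⅕ (c(m, Q) = m/(-5*m + 0*Q) = m/(-5*m + 0) = m/((-5*m)) = m*(-1/(5*m)) = -⅕)
-5348*c(-4, (4 + 0)*5) = -5348*(-⅕) = 5348/5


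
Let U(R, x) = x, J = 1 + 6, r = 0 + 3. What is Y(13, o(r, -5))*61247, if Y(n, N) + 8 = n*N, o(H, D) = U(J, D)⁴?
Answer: 497141899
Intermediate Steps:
r = 3
J = 7
o(H, D) = D⁴
Y(n, N) = -8 + N*n (Y(n, N) = -8 + n*N = -8 + N*n)
Y(13, o(r, -5))*61247 = (-8 + (-5)⁴*13)*61247 = (-8 + 625*13)*61247 = (-8 + 8125)*61247 = 8117*61247 = 497141899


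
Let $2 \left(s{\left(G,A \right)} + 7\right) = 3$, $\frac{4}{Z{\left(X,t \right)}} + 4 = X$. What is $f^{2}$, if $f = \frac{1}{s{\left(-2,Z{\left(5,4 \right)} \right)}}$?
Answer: $\frac{4}{121} \approx 0.033058$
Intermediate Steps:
$Z{\left(X,t \right)} = \frac{4}{-4 + X}$
$s{\left(G,A \right)} = - \frac{11}{2}$ ($s{\left(G,A \right)} = -7 + \frac{1}{2} \cdot 3 = -7 + \frac{3}{2} = - \frac{11}{2}$)
$f = - \frac{2}{11}$ ($f = \frac{1}{- \frac{11}{2}} = - \frac{2}{11} \approx -0.18182$)
$f^{2} = \left(- \frac{2}{11}\right)^{2} = \frac{4}{121}$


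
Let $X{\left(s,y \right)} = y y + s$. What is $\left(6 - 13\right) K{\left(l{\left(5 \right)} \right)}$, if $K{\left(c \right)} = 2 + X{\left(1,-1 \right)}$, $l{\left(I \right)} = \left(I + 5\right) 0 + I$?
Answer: $-28$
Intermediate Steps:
$l{\left(I \right)} = I$ ($l{\left(I \right)} = \left(5 + I\right) 0 + I = 0 + I = I$)
$X{\left(s,y \right)} = s + y^{2}$ ($X{\left(s,y \right)} = y^{2} + s = s + y^{2}$)
$K{\left(c \right)} = 4$ ($K{\left(c \right)} = 2 + \left(1 + \left(-1\right)^{2}\right) = 2 + \left(1 + 1\right) = 2 + 2 = 4$)
$\left(6 - 13\right) K{\left(l{\left(5 \right)} \right)} = \left(6 - 13\right) 4 = \left(-7\right) 4 = -28$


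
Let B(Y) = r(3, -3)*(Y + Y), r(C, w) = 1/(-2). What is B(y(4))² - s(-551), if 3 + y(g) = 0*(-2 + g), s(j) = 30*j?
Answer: 16539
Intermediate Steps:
r(C, w) = -½
y(g) = -3 (y(g) = -3 + 0*(-2 + g) = -3 + 0 = -3)
B(Y) = -Y (B(Y) = -(Y + Y)/2 = -Y)
B(y(4))² - s(-551) = (-1*(-3))² - 30*(-551) = 3² - 1*(-16530) = 9 + 16530 = 16539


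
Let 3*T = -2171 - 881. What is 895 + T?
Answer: -367/3 ≈ -122.33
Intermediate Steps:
T = -3052/3 (T = (-2171 - 881)/3 = (1/3)*(-3052) = -3052/3 ≈ -1017.3)
895 + T = 895 - 3052/3 = -367/3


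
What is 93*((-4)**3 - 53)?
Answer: -10881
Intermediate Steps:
93*((-4)**3 - 53) = 93*(-64 - 53) = 93*(-117) = -10881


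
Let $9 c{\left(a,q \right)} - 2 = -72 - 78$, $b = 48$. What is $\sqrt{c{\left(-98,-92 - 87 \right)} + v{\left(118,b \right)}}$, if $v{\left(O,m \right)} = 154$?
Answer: $\frac{\sqrt{1238}}{3} \approx 11.728$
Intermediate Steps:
$c{\left(a,q \right)} = - \frac{148}{9}$ ($c{\left(a,q \right)} = \frac{2}{9} + \frac{-72 - 78}{9} = \frac{2}{9} + \frac{1}{9} \left(-150\right) = \frac{2}{9} - \frac{50}{3} = - \frac{148}{9}$)
$\sqrt{c{\left(-98,-92 - 87 \right)} + v{\left(118,b \right)}} = \sqrt{- \frac{148}{9} + 154} = \sqrt{\frac{1238}{9}} = \frac{\sqrt{1238}}{3}$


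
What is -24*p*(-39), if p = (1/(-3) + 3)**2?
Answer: 6656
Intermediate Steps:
p = 64/9 (p = (-1/3 + 3)**2 = (8/3)**2 = 64/9 ≈ 7.1111)
-24*p*(-39) = -24*64/9*(-39) = -512/3*(-39) = 6656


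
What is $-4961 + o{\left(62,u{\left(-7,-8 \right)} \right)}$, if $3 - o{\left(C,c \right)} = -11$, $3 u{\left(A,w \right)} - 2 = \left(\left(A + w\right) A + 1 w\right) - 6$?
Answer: $-4947$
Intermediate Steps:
$u{\left(A,w \right)} = - \frac{4}{3} + \frac{w}{3} + \frac{A \left(A + w\right)}{3}$ ($u{\left(A,w \right)} = \frac{2}{3} + \frac{\left(\left(A + w\right) A + 1 w\right) - 6}{3} = \frac{2}{3} + \frac{\left(A \left(A + w\right) + w\right) - 6}{3} = \frac{2}{3} + \frac{\left(w + A \left(A + w\right)\right) - 6}{3} = \frac{2}{3} + \frac{-6 + w + A \left(A + w\right)}{3} = \frac{2}{3} + \left(-2 + \frac{w}{3} + \frac{A \left(A + w\right)}{3}\right) = - \frac{4}{3} + \frac{w}{3} + \frac{A \left(A + w\right)}{3}$)
$o{\left(C,c \right)} = 14$ ($o{\left(C,c \right)} = 3 - -11 = 3 + 11 = 14$)
$-4961 + o{\left(62,u{\left(-7,-8 \right)} \right)} = -4961 + 14 = -4947$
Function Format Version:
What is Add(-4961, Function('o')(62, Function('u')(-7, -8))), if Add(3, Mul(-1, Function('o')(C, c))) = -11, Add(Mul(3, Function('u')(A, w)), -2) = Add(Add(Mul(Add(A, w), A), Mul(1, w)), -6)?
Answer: -4947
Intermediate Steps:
Function('u')(A, w) = Add(Rational(-4, 3), Mul(Rational(1, 3), w), Mul(Rational(1, 3), A, Add(A, w))) (Function('u')(A, w) = Add(Rational(2, 3), Mul(Rational(1, 3), Add(Add(Mul(Add(A, w), A), Mul(1, w)), -6))) = Add(Rational(2, 3), Mul(Rational(1, 3), Add(Add(Mul(A, Add(A, w)), w), -6))) = Add(Rational(2, 3), Mul(Rational(1, 3), Add(Add(w, Mul(A, Add(A, w))), -6))) = Add(Rational(2, 3), Mul(Rational(1, 3), Add(-6, w, Mul(A, Add(A, w))))) = Add(Rational(2, 3), Add(-2, Mul(Rational(1, 3), w), Mul(Rational(1, 3), A, Add(A, w)))) = Add(Rational(-4, 3), Mul(Rational(1, 3), w), Mul(Rational(1, 3), A, Add(A, w))))
Function('o')(C, c) = 14 (Function('o')(C, c) = Add(3, Mul(-1, -11)) = Add(3, 11) = 14)
Add(-4961, Function('o')(62, Function('u')(-7, -8))) = Add(-4961, 14) = -4947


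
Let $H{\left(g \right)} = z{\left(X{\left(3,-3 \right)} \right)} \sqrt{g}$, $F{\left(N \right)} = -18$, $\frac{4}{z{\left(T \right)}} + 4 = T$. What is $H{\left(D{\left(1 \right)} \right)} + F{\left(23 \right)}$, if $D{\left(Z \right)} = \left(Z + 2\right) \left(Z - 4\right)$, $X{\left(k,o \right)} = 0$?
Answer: $-18 - 3 i \approx -18.0 - 3.0 i$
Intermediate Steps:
$z{\left(T \right)} = \frac{4}{-4 + T}$
$D{\left(Z \right)} = \left(-4 + Z\right) \left(2 + Z\right)$ ($D{\left(Z \right)} = \left(2 + Z\right) \left(-4 + Z\right) = \left(-4 + Z\right) \left(2 + Z\right)$)
$H{\left(g \right)} = - \sqrt{g}$ ($H{\left(g \right)} = \frac{4}{-4 + 0} \sqrt{g} = \frac{4}{-4} \sqrt{g} = 4 \left(- \frac{1}{4}\right) \sqrt{g} = - \sqrt{g}$)
$H{\left(D{\left(1 \right)} \right)} + F{\left(23 \right)} = - \sqrt{-8 + 1^{2} - 2} - 18 = - \sqrt{-8 + 1 - 2} - 18 = - \sqrt{-9} - 18 = - 3 i - 18 = -18 - 3 i$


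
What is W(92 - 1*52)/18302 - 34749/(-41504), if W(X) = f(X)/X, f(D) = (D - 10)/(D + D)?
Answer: 6359765871/7596062080 ≈ 0.83724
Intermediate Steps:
f(D) = (-10 + D)/(2*D) (f(D) = (-10 + D)/((2*D)) = (-10 + D)*(1/(2*D)) = (-10 + D)/(2*D))
W(X) = (-10 + X)/(2*X²) (W(X) = ((-10 + X)/(2*X))/X = (-10 + X)/(2*X²))
W(92 - 1*52)/18302 - 34749/(-41504) = ((-10 + (92 - 1*52))/(2*(92 - 1*52)²))/18302 - 34749/(-41504) = ((-10 + (92 - 52))/(2*(92 - 52)²))*(1/18302) - 34749*(-1/41504) = ((½)*(-10 + 40)/40²)*(1/18302) + 34749/41504 = ((½)*(1/1600)*30)*(1/18302) + 34749/41504 = (3/320)*(1/18302) + 34749/41504 = 3/5856640 + 34749/41504 = 6359765871/7596062080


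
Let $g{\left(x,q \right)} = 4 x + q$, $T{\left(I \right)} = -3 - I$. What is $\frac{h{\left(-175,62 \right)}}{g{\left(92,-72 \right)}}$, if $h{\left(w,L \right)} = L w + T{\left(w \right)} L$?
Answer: $- \frac{93}{148} \approx -0.62838$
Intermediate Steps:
$h{\left(w,L \right)} = L w + L \left(-3 - w\right)$ ($h{\left(w,L \right)} = L w + \left(-3 - w\right) L = L w + L \left(-3 - w\right)$)
$g{\left(x,q \right)} = q + 4 x$
$\frac{h{\left(-175,62 \right)}}{g{\left(92,-72 \right)}} = \frac{\left(-3\right) 62}{-72 + 4 \cdot 92} = - \frac{186}{-72 + 368} = - \frac{186}{296} = \left(-186\right) \frac{1}{296} = - \frac{93}{148}$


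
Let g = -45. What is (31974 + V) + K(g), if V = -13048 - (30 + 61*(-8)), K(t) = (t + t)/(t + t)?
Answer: 19385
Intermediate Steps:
K(t) = 1 (K(t) = (2*t)/((2*t)) = (2*t)*(1/(2*t)) = 1)
V = -12590 (V = -13048 - (30 - 488) = -13048 - 1*(-458) = -13048 + 458 = -12590)
(31974 + V) + K(g) = (31974 - 12590) + 1 = 19384 + 1 = 19385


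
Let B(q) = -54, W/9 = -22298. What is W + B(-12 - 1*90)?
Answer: -200736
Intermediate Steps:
W = -200682 (W = 9*(-22298) = -200682)
W + B(-12 - 1*90) = -200682 - 54 = -200736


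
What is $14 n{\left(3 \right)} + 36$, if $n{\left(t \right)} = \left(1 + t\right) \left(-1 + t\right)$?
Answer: $148$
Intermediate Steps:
$14 n{\left(3 \right)} + 36 = 14 \left(-1 + 3^{2}\right) + 36 = 14 \left(-1 + 9\right) + 36 = 14 \cdot 8 + 36 = 112 + 36 = 148$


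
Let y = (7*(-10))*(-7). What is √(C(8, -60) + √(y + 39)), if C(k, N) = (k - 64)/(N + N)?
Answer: 4*√330/15 ≈ 4.8442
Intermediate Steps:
y = 490 (y = -70*(-7) = 490)
C(k, N) = (-64 + k)/(2*N) (C(k, N) = (-64 + k)/((2*N)) = (-64 + k)*(1/(2*N)) = (-64 + k)/(2*N))
√(C(8, -60) + √(y + 39)) = √((½)*(-64 + 8)/(-60) + √(490 + 39)) = √((½)*(-1/60)*(-56) + √529) = √(7/15 + 23) = √(352/15) = 4*√330/15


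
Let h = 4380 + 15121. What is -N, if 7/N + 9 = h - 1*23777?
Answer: 7/4285 ≈ 0.0016336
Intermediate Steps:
h = 19501
N = -7/4285 (N = 7/(-9 + (19501 - 1*23777)) = 7/(-9 + (19501 - 23777)) = 7/(-9 - 4276) = 7/(-4285) = 7*(-1/4285) = -7/4285 ≈ -0.0016336)
-N = -1*(-7/4285) = 7/4285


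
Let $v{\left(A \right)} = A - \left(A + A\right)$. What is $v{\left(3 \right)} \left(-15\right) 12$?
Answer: $540$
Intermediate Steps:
$v{\left(A \right)} = - A$ ($v{\left(A \right)} = A - 2 A = - A$)
$v{\left(3 \right)} \left(-15\right) 12 = \left(-1\right) 3 \left(-15\right) 12 = \left(-3\right) \left(-15\right) 12 = 45 \cdot 12 = 540$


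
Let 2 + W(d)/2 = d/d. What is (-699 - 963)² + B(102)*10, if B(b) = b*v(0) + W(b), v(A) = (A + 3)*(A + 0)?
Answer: 2762224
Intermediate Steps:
W(d) = -2 (W(d) = -4 + 2*(d/d) = -4 + 2*1 = -4 + 2 = -2)
v(A) = A*(3 + A) (v(A) = (3 + A)*A = A*(3 + A))
B(b) = -2 (B(b) = b*(0*(3 + 0)) - 2 = b*(0*3) - 2 = b*0 - 2 = 0 - 2 = -2)
(-699 - 963)² + B(102)*10 = (-699 - 963)² - 2*10 = (-1662)² - 20 = 2762244 - 20 = 2762224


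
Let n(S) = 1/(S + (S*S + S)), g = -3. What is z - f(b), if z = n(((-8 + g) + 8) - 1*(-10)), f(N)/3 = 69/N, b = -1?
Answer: 13042/63 ≈ 207.02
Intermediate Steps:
f(N) = 207/N (f(N) = 3*(69/N) = 207/N)
n(S) = 1/(S**2 + 2*S) (n(S) = 1/(S + (S**2 + S)) = 1/(S + (S + S**2)) = 1/(S**2 + 2*S))
z = 1/63 (z = 1/((((-8 - 3) + 8) - 1*(-10))*(2 + (((-8 - 3) + 8) - 1*(-10)))) = 1/(((-11 + 8) + 10)*(2 + ((-11 + 8) + 10))) = 1/((-3 + 10)*(2 + (-3 + 10))) = 1/(7*(2 + 7)) = (1/7)/9 = (1/7)*(1/9) = 1/63 ≈ 0.015873)
z - f(b) = 1/63 - 207/(-1) = 1/63 - 207*(-1) = 1/63 - 1*(-207) = 1/63 + 207 = 13042/63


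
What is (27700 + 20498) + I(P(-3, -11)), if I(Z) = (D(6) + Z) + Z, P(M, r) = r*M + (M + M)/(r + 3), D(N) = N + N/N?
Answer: 96545/2 ≈ 48273.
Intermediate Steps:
D(N) = 1 + N (D(N) = N + 1 = 1 + N)
P(M, r) = M*r + 2*M/(3 + r) (P(M, r) = M*r + (2*M)/(3 + r) = M*r + 2*M/(3 + r))
I(Z) = 7 + 2*Z (I(Z) = ((1 + 6) + Z) + Z = (7 + Z) + Z = 7 + 2*Z)
(27700 + 20498) + I(P(-3, -11)) = (27700 + 20498) + (7 + 2*(-3*(2 + (-11)**2 + 3*(-11))/(3 - 11))) = 48198 + (7 + 2*(-3*(2 + 121 - 33)/(-8))) = 48198 + (7 + 2*(-3*(-1/8)*90)) = 48198 + (7 + 2*(135/4)) = 48198 + (7 + 135/2) = 48198 + 149/2 = 96545/2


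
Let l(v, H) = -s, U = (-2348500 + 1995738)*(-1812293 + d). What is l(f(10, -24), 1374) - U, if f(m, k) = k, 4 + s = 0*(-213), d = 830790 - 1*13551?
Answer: -351017239144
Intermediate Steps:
d = 817239 (d = 830790 - 13551 = 817239)
s = -4 (s = -4 + 0*(-213) = -4 + 0 = -4)
U = 351017239148 (U = (-2348500 + 1995738)*(-1812293 + 817239) = -352762*(-995054) = 351017239148)
l(v, H) = 4 (l(v, H) = -1*(-4) = 4)
l(f(10, -24), 1374) - U = 4 - 1*351017239148 = 4 - 351017239148 = -351017239144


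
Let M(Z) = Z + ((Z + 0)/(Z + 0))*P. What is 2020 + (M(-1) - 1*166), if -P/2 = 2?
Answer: 1849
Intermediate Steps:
P = -4 (P = -2*2 = -4)
M(Z) = -4 + Z (M(Z) = Z + ((Z + 0)/(Z + 0))*(-4) = Z + (Z/Z)*(-4) = Z + 1*(-4) = Z - 4 = -4 + Z)
2020 + (M(-1) - 1*166) = 2020 + ((-4 - 1) - 1*166) = 2020 + (-5 - 166) = 2020 - 171 = 1849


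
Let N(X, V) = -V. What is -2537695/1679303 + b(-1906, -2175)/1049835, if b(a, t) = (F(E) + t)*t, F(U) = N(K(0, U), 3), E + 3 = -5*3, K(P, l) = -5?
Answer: 352729945075/117532737667 ≈ 3.0011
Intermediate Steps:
E = -18 (E = -3 - 5*3 = -3 - 15 = -18)
F(U) = -3 (F(U) = -1*3 = -3)
b(a, t) = t*(-3 + t) (b(a, t) = (-3 + t)*t = t*(-3 + t))
-2537695/1679303 + b(-1906, -2175)/1049835 = -2537695/1679303 - 2175*(-3 - 2175)/1049835 = -2537695*1/1679303 - 2175*(-2178)*(1/1049835) = -2537695/1679303 + 4737150*(1/1049835) = -2537695/1679303 + 315810/69989 = 352729945075/117532737667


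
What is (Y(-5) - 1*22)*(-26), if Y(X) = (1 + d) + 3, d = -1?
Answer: 494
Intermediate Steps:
Y(X) = 3 (Y(X) = (1 - 1) + 3 = 0 + 3 = 3)
(Y(-5) - 1*22)*(-26) = (3 - 1*22)*(-26) = (3 - 22)*(-26) = -19*(-26) = 494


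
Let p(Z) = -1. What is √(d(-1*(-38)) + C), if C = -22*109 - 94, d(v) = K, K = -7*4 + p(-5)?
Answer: I*√2521 ≈ 50.21*I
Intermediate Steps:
K = -29 (K = -7*4 - 1 = -28 - 1 = -29)
d(v) = -29
C = -2492 (C = -2398 - 94 = -2492)
√(d(-1*(-38)) + C) = √(-29 - 2492) = √(-2521) = I*√2521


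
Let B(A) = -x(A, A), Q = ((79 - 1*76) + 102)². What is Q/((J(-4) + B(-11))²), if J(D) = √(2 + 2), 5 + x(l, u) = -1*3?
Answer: 441/4 ≈ 110.25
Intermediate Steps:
x(l, u) = -8 (x(l, u) = -5 - 1*3 = -5 - 3 = -8)
Q = 11025 (Q = ((79 - 76) + 102)² = (3 + 102)² = 105² = 11025)
B(A) = 8 (B(A) = -1*(-8) = 8)
J(D) = 2 (J(D) = √4 = 2)
Q/((J(-4) + B(-11))²) = 11025/((2 + 8)²) = 11025/(10²) = 11025/100 = 11025*(1/100) = 441/4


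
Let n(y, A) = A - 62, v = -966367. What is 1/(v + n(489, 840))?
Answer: -1/965589 ≈ -1.0356e-6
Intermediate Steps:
n(y, A) = -62 + A
1/(v + n(489, 840)) = 1/(-966367 + (-62 + 840)) = 1/(-966367 + 778) = 1/(-965589) = -1/965589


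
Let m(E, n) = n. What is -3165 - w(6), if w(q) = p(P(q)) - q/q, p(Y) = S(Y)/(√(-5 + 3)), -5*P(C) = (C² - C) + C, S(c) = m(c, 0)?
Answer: -3164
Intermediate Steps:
S(c) = 0
P(C) = -C²/5 (P(C) = -((C² - C) + C)/5 = -C²/5)
p(Y) = 0 (p(Y) = 0/(√(-5 + 3)) = 0/(√(-2)) = 0/((I*√2)) = 0*(-I*√2/2) = 0)
w(q) = -1 (w(q) = 0 - q/q = 0 - 1*1 = 0 - 1 = -1)
-3165 - w(6) = -3165 - 1*(-1) = -3165 + 1 = -3164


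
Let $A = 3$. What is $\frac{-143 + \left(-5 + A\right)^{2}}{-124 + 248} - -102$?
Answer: $\frac{12509}{124} \approx 100.88$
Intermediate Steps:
$\frac{-143 + \left(-5 + A\right)^{2}}{-124 + 248} - -102 = \frac{-143 + \left(-5 + 3\right)^{2}}{-124 + 248} - -102 = \frac{-143 + \left(-2\right)^{2}}{124} + 102 = \left(-143 + 4\right) \frac{1}{124} + 102 = \left(-139\right) \frac{1}{124} + 102 = - \frac{139}{124} + 102 = \frac{12509}{124}$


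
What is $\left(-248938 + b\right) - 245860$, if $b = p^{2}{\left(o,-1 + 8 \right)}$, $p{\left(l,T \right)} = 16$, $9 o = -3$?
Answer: $-494542$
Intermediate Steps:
$o = - \frac{1}{3}$ ($o = \frac{1}{9} \left(-3\right) = - \frac{1}{3} \approx -0.33333$)
$b = 256$ ($b = 16^{2} = 256$)
$\left(-248938 + b\right) - 245860 = \left(-248938 + 256\right) - 245860 = -248682 - 245860 = -494542$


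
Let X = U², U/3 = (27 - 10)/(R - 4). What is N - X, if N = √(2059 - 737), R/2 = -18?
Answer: -2601/1600 + √1322 ≈ 34.734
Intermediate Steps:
R = -36 (R = 2*(-18) = -36)
U = -51/40 (U = 3*((27 - 10)/(-36 - 4)) = 3*(17/(-40)) = 3*(17*(-1/40)) = 3*(-17/40) = -51/40 ≈ -1.2750)
N = √1322 ≈ 36.359
X = 2601/1600 (X = (-51/40)² = 2601/1600 ≈ 1.6256)
N - X = √1322 - 1*2601/1600 = √1322 - 2601/1600 = -2601/1600 + √1322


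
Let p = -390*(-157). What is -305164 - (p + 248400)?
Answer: -614794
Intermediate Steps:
p = 61230
-305164 - (p + 248400) = -305164 - (61230 + 248400) = -305164 - 1*309630 = -305164 - 309630 = -614794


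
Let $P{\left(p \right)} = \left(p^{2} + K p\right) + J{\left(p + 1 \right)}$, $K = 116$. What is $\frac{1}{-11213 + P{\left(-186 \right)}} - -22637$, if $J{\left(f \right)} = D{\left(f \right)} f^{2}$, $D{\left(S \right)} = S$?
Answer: $\frac{143288090065}{6329818} \approx 22637.0$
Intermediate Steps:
$J{\left(f \right)} = f^{3}$ ($J{\left(f \right)} = f f^{2} = f^{3}$)
$P{\left(p \right)} = p^{2} + \left(1 + p\right)^{3} + 116 p$ ($P{\left(p \right)} = \left(p^{2} + 116 p\right) + \left(p + 1\right)^{3} = \left(p^{2} + 116 p\right) + \left(1 + p\right)^{3} = p^{2} + \left(1 + p\right)^{3} + 116 p$)
$\frac{1}{-11213 + P{\left(-186 \right)}} - -22637 = \frac{1}{-11213 + \left(\left(-186\right)^{2} + \left(1 - 186\right)^{3} + 116 \left(-186\right)\right)} - -22637 = \frac{1}{-11213 + \left(34596 + \left(-185\right)^{3} - 21576\right)} + 22637 = \frac{1}{-11213 - 6318605} + 22637 = \frac{1}{-6329818} + 22637 = - \frac{1}{6329818} + 22637 = \frac{143288090065}{6329818}$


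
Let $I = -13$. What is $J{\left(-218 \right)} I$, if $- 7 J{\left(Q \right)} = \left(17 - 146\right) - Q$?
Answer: $\frac{1157}{7} \approx 165.29$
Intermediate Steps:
$J{\left(Q \right)} = \frac{129}{7} + \frac{Q}{7}$ ($J{\left(Q \right)} = - \frac{\left(17 - 146\right) - Q}{7} = - \frac{-129 - Q}{7} = \frac{129}{7} + \frac{Q}{7}$)
$J{\left(-218 \right)} I = \left(\frac{129}{7} + \frac{1}{7} \left(-218\right)\right) \left(-13\right) = \left(\frac{129}{7} - \frac{218}{7}\right) \left(-13\right) = \left(- \frac{89}{7}\right) \left(-13\right) = \frac{1157}{7}$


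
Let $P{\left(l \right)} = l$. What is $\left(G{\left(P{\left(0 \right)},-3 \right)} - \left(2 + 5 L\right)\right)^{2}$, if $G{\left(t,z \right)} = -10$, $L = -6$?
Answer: $324$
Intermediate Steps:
$\left(G{\left(P{\left(0 \right)},-3 \right)} - \left(2 + 5 L\right)\right)^{2} = \left(-10 - -28\right)^{2} = \left(-10 + \left(30 - 2\right)\right)^{2} = \left(-10 + 28\right)^{2} = 18^{2} = 324$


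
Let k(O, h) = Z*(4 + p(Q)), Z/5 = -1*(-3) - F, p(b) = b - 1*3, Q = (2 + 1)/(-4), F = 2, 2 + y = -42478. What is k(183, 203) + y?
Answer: -169915/4 ≈ -42479.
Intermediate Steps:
y = -42480 (y = -2 - 42478 = -42480)
Q = -¾ (Q = 3*(-¼) = -¾ ≈ -0.75000)
p(b) = -3 + b (p(b) = b - 3 = -3 + b)
Z = 5 (Z = 5*(-1*(-3) - 1*2) = 5*(3 - 2) = 5*1 = 5)
k(O, h) = 5/4 (k(O, h) = 5*(4 + (-3 - ¾)) = 5*(4 - 15/4) = 5*(¼) = 5/4)
k(183, 203) + y = 5/4 - 42480 = -169915/4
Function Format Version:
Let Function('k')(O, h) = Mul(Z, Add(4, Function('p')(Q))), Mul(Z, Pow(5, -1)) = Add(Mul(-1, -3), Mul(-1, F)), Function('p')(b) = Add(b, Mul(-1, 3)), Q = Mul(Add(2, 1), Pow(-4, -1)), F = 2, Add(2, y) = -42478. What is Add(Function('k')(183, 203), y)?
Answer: Rational(-169915, 4) ≈ -42479.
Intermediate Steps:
y = -42480 (y = Add(-2, -42478) = -42480)
Q = Rational(-3, 4) (Q = Mul(3, Rational(-1, 4)) = Rational(-3, 4) ≈ -0.75000)
Function('p')(b) = Add(-3, b) (Function('p')(b) = Add(b, -3) = Add(-3, b))
Z = 5 (Z = Mul(5, Add(Mul(-1, -3), Mul(-1, 2))) = Mul(5, Add(3, -2)) = Mul(5, 1) = 5)
Function('k')(O, h) = Rational(5, 4) (Function('k')(O, h) = Mul(5, Add(4, Add(-3, Rational(-3, 4)))) = Mul(5, Add(4, Rational(-15, 4))) = Mul(5, Rational(1, 4)) = Rational(5, 4))
Add(Function('k')(183, 203), y) = Add(Rational(5, 4), -42480) = Rational(-169915, 4)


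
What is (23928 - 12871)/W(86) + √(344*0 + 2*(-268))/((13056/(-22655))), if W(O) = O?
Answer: 11057/86 - 22655*I*√134/6528 ≈ 128.57 - 40.173*I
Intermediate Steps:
(23928 - 12871)/W(86) + √(344*0 + 2*(-268))/((13056/(-22655))) = (23928 - 12871)/86 + √(344*0 + 2*(-268))/((13056/(-22655))) = 11057*(1/86) + √(0 - 536)/((13056*(-1/22655))) = 11057/86 + √(-536)/(-13056/22655) = 11057/86 + (2*I*√134)*(-22655/13056) = 11057/86 - 22655*I*√134/6528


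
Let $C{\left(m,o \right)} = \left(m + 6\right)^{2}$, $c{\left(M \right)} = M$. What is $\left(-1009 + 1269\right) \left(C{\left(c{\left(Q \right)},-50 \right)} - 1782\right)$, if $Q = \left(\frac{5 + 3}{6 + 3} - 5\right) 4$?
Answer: $- \frac{35231560}{81} \approx -4.3496 \cdot 10^{5}$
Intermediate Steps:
$Q = - \frac{148}{9}$ ($Q = \left(\frac{8}{9} - 5\right) 4 = \left(- \frac{37}{9}\right) 4 = - \frac{148}{9} \approx -16.444$)
$C{\left(m,o \right)} = \left(6 + m\right)^{2}$
$\left(-1009 + 1269\right) \left(C{\left(c{\left(Q \right)},-50 \right)} - 1782\right) = \left(-1009 + 1269\right) \left(\left(6 - \frac{148}{9}\right)^{2} - 1782\right) = 260 \left(\left(- \frac{94}{9}\right)^{2} - 1782\right) = 260 \left(\frac{8836}{81} - 1782\right) = 260 \left(- \frac{135506}{81}\right) = - \frac{35231560}{81}$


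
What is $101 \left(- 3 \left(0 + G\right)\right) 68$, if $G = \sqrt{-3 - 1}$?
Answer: $- 41208 i \approx - 41208.0 i$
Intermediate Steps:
$G = 2 i$ ($G = \sqrt{-4} = 2 i \approx 2.0 i$)
$101 \left(- 3 \left(0 + G\right)\right) 68 = 101 \left(- 3 \left(0 + 2 i\right)\right) 68 = 101 \left(- 3 \cdot 2 i\right) 68 = 101 \left(- 6 i\right) 68 = - 606 i 68 = - 41208 i$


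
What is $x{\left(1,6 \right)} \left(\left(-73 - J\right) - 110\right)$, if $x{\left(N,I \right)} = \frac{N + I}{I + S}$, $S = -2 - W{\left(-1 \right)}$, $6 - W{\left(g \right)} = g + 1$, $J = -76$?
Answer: $\frac{749}{2} \approx 374.5$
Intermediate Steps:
$W{\left(g \right)} = 5 - g$ ($W{\left(g \right)} = 6 - \left(g + 1\right) = 6 - \left(1 + g\right) = 5 - g$)
$S = -8$ ($S = -2 - \left(5 - -1\right) = -2 - \left(5 + 1\right) = -2 - 6 = -8$)
$x{\left(N,I \right)} = \frac{I + N}{-8 + I}$ ($x{\left(N,I \right)} = \frac{N + I}{I - 8} = \frac{I + N}{-8 + I}$)
$x{\left(1,6 \right)} \left(\left(-73 - J\right) - 110\right) = \frac{6 + 1}{-8 + 6} \left(\left(-73 - -76\right) - 110\right) = \frac{1}{-2} \cdot 7 \left(\left(-73 + 76\right) - 110\right) = \left(- \frac{1}{2}\right) 7 \left(3 - 110\right) = \left(- \frac{7}{2}\right) \left(-107\right) = \frac{749}{2}$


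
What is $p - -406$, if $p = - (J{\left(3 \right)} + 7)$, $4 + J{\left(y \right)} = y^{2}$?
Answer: $394$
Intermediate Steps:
$J{\left(y \right)} = -4 + y^{2}$
$p = -12$ ($p = - (\left(-4 + 3^{2}\right) + 7) = - (\left(-4 + 9\right) + 7) = - (5 + 7) = \left(-1\right) 12 = -12$)
$p - -406 = -12 - -406 = -12 + 406 = 394$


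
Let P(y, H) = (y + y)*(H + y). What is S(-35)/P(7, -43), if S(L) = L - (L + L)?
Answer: -5/72 ≈ -0.069444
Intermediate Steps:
S(L) = -L (S(L) = L - 2*L = -L)
P(y, H) = 2*y*(H + y) (P(y, H) = (2*y)*(H + y) = 2*y*(H + y))
S(-35)/P(7, -43) = (-1*(-35))/((2*7*(-43 + 7))) = 35/((2*7*(-36))) = 35/(-504) = 35*(-1/504) = -5/72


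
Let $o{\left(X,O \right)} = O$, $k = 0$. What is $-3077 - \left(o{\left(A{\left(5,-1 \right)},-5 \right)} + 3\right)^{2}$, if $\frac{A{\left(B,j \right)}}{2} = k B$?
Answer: $-3081$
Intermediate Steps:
$A{\left(B,j \right)} = 0$ ($A{\left(B,j \right)} = 2 \cdot 0 B = 2 \cdot 0 = 0$)
$-3077 - \left(o{\left(A{\left(5,-1 \right)},-5 \right)} + 3\right)^{2} = -3077 - \left(-5 + 3\right)^{2} = -3077 - \left(-2\right)^{2} = -3077 - 4 = -3081$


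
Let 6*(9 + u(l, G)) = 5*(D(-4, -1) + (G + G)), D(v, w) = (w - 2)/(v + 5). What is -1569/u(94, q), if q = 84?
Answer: -3138/257 ≈ -12.210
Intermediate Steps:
D(v, w) = (-2 + w)/(5 + v)
u(l, G) = -23/2 + 5*G/3 (u(l, G) = -9 + (5*((-2 - 1)/(5 - 4) + (G + G)))/6 = -9 + (5*(-3/1 + 2*G))/6 = -9 + (5*(1*(-3) + 2*G))/6 = -9 + (5*(-3 + 2*G))/6 = -9 + (-15 + 10*G)/6 = -9 + (-5/2 + 5*G/3) = -23/2 + 5*G/3)
-1569/u(94, q) = -1569/(-23/2 + (5/3)*84) = -1569/(-23/2 + 140) = -1569/257/2 = -1569*2/257 = -3138/257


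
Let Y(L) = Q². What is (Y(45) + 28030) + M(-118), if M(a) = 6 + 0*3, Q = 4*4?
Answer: 28292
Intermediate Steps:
Q = 16
M(a) = 6 (M(a) = 6 + 0 = 6)
Y(L) = 256 (Y(L) = 16² = 256)
(Y(45) + 28030) + M(-118) = (256 + 28030) + 6 = 28286 + 6 = 28292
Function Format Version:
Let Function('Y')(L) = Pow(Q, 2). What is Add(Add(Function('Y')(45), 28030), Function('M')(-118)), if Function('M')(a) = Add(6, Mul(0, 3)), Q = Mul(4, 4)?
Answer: 28292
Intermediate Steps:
Q = 16
Function('M')(a) = 6 (Function('M')(a) = Add(6, 0) = 6)
Function('Y')(L) = 256 (Function('Y')(L) = Pow(16, 2) = 256)
Add(Add(Function('Y')(45), 28030), Function('M')(-118)) = Add(Add(256, 28030), 6) = Add(28286, 6) = 28292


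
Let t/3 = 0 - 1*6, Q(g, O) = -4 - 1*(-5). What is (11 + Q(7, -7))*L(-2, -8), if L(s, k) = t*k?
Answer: 1728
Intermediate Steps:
Q(g, O) = 1 (Q(g, O) = -4 + 5 = 1)
t = -18 (t = 3*(0 - 1*6) = 3*(0 - 6) = 3*(-6) = -18)
L(s, k) = -18*k
(11 + Q(7, -7))*L(-2, -8) = (11 + 1)*(-18*(-8)) = 12*144 = 1728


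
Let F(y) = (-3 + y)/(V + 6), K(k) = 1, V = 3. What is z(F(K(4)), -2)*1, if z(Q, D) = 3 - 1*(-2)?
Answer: 5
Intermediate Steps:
F(y) = -1/3 + y/9 (F(y) = (-3 + y)/(3 + 6) = (-3 + y)/9 = (-3 + y)*(1/9) = -1/3 + y/9)
z(Q, D) = 5 (z(Q, D) = 3 + 2 = 5)
z(F(K(4)), -2)*1 = 5*1 = 5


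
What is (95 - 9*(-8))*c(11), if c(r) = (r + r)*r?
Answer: 40414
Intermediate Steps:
c(r) = 2*r**2 (c(r) = (2*r)*r = 2*r**2)
(95 - 9*(-8))*c(11) = (95 - 9*(-8))*(2*11**2) = (95 + 72)*(2*121) = 167*242 = 40414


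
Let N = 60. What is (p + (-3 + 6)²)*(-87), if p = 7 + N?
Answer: -6612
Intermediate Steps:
p = 67 (p = 7 + 60 = 67)
(p + (-3 + 6)²)*(-87) = (67 + (-3 + 6)²)*(-87) = (67 + 3²)*(-87) = (67 + 9)*(-87) = 76*(-87) = -6612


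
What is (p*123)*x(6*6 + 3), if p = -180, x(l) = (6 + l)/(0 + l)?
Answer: -332100/13 ≈ -25546.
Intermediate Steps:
x(l) = (6 + l)/l
(p*123)*x(6*6 + 3) = (-180*123)*((6 + (6*6 + 3))/(6*6 + 3)) = -22140*(6 + (36 + 3))/(36 + 3) = -22140*(6 + 39)/39 = -7380*45/13 = -22140*15/13 = -332100/13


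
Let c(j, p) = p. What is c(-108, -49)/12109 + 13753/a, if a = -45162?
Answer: -168748015/546866658 ≈ -0.30857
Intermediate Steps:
c(-108, -49)/12109 + 13753/a = -49/12109 + 13753/(-45162) = -49*1/12109 + 13753*(-1/45162) = -49/12109 - 13753/45162 = -168748015/546866658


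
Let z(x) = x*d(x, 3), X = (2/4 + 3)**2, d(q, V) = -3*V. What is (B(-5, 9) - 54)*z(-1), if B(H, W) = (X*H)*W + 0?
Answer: -21789/4 ≈ -5447.3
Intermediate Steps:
X = 49/4 (X = (2*(1/4) + 3)**2 = (1/2 + 3)**2 = (7/2)**2 = 49/4 ≈ 12.250)
z(x) = -9*x (z(x) = x*(-3*3) = x*(-9) = -9*x)
B(H, W) = 49*H*W/4 (B(H, W) = (49*H/4)*W + 0 = 49*H*W/4 + 0 = 49*H*W/4)
(B(-5, 9) - 54)*z(-1) = ((49/4)*(-5)*9 - 54)*(-9*(-1)) = (-2205/4 - 54)*9 = -2421/4*9 = -21789/4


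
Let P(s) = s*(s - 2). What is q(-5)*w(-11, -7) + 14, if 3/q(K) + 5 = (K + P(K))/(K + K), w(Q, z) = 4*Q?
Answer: 61/2 ≈ 30.500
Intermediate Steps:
P(s) = s*(-2 + s)
q(K) = 3/(-5 + (K + K*(-2 + K))/(2*K)) (q(K) = 3/(-5 + (K + K*(-2 + K))/(K + K)) = 3/(-5 + (K + K*(-2 + K))/((2*K))) = 3/(-5 + (K + K*(-2 + K))*(1/(2*K))) = 3/(-5 + (K + K*(-2 + K))/(2*K)))
q(-5)*w(-11, -7) + 14 = (6/(-11 - 5))*(4*(-11)) + 14 = (6/(-16))*(-44) + 14 = (6*(-1/16))*(-44) + 14 = -3/8*(-44) + 14 = 33/2 + 14 = 61/2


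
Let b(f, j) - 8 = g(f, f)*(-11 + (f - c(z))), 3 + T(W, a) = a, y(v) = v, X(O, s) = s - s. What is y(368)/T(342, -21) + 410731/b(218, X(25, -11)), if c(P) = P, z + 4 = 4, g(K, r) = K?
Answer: -843971/135402 ≈ -6.2331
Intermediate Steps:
z = 0 (z = -4 + 4 = 0)
X(O, s) = 0
T(W, a) = -3 + a
b(f, j) = 8 + f*(-11 + f) (b(f, j) = 8 + f*(-11 + (f - 1*0)) = 8 + f*(-11 + (f + 0)) = 8 + f*(-11 + f))
y(368)/T(342, -21) + 410731/b(218, X(25, -11)) = 368/(-3 - 21) + 410731/(8 + 218**2 - 11*218) = 368/(-24) + 410731/(8 + 47524 - 2398) = 368*(-1/24) + 410731/45134 = -46/3 + 410731*(1/45134) = -46/3 + 410731/45134 = -843971/135402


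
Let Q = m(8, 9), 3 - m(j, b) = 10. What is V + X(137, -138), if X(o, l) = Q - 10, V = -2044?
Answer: -2061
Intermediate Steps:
m(j, b) = -7 (m(j, b) = 3 - 1*10 = 3 - 10 = -7)
Q = -7
X(o, l) = -17 (X(o, l) = -7 - 10 = -17)
V + X(137, -138) = -2044 - 17 = -2061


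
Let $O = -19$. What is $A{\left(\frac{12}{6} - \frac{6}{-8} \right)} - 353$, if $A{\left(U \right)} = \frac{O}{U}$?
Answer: $- \frac{3959}{11} \approx -359.91$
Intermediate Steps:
$A{\left(U \right)} = - \frac{19}{U}$
$A{\left(\frac{12}{6} - \frac{6}{-8} \right)} - 353 = - \frac{19}{\frac{12}{6} - \frac{6}{-8}} - 353 = - \frac{19}{12 \cdot \frac{1}{6} - - \frac{3}{4}} - 353 = - \frac{19}{2 + \frac{3}{4}} - 353 = - \frac{19}{\frac{11}{4}} - 353 = \left(-19\right) \frac{4}{11} - 353 = - \frac{76}{11} - 353 = - \frac{3959}{11}$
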